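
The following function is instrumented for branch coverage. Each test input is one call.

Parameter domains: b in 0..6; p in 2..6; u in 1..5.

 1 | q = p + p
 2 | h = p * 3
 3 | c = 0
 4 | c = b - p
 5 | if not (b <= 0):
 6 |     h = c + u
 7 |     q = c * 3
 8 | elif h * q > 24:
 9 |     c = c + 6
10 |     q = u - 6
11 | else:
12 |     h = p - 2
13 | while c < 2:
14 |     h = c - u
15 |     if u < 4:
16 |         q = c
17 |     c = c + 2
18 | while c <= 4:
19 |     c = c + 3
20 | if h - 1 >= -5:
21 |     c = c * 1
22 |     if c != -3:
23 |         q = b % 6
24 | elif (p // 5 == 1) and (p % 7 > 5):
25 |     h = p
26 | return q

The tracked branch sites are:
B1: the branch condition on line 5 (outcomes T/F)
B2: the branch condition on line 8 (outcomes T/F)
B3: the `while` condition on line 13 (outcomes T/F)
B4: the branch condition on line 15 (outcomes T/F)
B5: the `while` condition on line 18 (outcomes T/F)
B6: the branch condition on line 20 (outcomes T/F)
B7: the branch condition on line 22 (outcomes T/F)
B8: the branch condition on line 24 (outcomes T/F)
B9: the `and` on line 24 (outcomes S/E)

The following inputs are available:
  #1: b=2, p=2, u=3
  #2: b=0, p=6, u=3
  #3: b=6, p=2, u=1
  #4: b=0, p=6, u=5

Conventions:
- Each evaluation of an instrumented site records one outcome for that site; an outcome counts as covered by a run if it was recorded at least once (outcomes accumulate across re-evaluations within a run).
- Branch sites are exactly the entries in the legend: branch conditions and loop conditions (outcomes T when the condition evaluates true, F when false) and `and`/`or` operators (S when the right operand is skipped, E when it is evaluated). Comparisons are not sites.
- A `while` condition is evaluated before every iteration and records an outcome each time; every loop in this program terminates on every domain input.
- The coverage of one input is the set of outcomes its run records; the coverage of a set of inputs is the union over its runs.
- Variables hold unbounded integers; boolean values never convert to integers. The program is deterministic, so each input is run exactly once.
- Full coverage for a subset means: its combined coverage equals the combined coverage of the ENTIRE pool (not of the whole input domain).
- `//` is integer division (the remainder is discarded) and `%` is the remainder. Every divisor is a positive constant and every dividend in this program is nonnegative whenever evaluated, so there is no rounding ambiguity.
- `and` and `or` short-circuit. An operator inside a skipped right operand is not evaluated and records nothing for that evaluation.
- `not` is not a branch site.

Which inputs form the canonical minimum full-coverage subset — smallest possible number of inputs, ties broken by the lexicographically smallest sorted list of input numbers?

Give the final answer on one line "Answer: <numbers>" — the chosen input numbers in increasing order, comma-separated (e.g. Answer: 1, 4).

test 1 (b=2, p=2, u=3) fires B1->T, B3->T, B4->T, B3->F, B5->T, B5->F, B6->T, B7->T; hits B1=T, B3=T, B3=F, B4=T, B5=T, B5=F, B6=T, B7=T
test 2 (b=0, p=6, u=3) fires B1->F, B2->T, B3->T, B4->T, B3->F, B5->T, B5->F, B6->T, B7->T; hits B1=F, B2=T, B3=T, B3=F, B4=T, B5=T, B5=F, B6=T, B7=T
test 3 (b=6, p=2, u=1) fires B1->T, B3->F, B5->T, B5->F, B6->T, B7->T; hits B1=T, B3=F, B5=T, B5=F, B6=T, B7=T
test 4 (b=0, p=6, u=5) fires B1->F, B2->T, B3->T, B4->F, B3->F, B5->T, B5->F, B6->F, B9->E, B8->T; hits B1=F, B2=T, B3=T, B3=F, B4=F, B5=T, B5=F, B6=F, B8=T, B9=E
pool-wide coverage (14 outcomes): B1=T, B1=F, B2=T, B3=T, B3=F, B4=T, B4=F, B5=T, B5=F, B6=T, B6=F, B7=T, B8=T, B9=E
size 1 is not enough: best union over all size-1 subsets is 10/14
at size 2, {1, 4} reaches all 14 outcomes; every lexicographically earlier size-2 subset fails

Answer: 1, 4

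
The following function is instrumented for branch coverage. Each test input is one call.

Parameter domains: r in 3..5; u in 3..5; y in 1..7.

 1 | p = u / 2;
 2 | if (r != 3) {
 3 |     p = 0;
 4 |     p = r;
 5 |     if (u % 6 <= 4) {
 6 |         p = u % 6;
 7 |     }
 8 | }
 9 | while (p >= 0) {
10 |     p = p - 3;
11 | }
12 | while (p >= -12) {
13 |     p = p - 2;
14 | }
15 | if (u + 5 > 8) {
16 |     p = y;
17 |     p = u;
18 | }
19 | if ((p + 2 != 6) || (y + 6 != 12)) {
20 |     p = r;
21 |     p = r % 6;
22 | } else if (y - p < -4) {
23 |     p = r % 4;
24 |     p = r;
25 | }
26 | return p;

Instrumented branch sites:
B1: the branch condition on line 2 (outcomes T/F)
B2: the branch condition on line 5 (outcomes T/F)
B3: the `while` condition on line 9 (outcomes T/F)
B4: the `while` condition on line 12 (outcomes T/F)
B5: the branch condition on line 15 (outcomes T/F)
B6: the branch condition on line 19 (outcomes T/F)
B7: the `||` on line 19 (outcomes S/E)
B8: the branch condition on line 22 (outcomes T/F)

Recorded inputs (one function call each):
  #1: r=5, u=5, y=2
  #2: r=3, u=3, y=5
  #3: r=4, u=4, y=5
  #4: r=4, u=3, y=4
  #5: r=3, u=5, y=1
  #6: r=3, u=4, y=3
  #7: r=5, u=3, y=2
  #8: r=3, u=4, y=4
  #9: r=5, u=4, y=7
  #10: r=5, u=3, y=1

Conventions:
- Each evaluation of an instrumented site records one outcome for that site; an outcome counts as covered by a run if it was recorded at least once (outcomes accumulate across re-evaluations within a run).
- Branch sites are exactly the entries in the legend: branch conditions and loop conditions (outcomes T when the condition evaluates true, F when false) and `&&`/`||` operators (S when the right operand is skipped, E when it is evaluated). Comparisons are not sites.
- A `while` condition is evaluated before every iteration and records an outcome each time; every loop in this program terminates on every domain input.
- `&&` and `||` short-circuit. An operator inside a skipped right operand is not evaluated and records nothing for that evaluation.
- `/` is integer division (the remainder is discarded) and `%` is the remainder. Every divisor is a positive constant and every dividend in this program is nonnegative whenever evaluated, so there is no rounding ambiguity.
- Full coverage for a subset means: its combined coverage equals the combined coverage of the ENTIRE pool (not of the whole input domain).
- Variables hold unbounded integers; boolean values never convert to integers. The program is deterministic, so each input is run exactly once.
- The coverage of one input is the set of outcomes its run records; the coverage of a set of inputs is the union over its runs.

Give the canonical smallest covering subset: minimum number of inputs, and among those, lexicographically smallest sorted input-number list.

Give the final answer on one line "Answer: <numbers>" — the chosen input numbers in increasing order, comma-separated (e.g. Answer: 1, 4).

test 1 (r=5, u=5, y=2) fires B1->T, B2->F, B3->T, B3->T, B3->F, B4->T, B4->T, B4->T, B4->T, B4->T, B4->T, B4->F, B5->T, B7->S, ...; hits B1=T, B2=F, B3=T, B3=F, B4=T, B4=F, B5=T, B6=T, B7=S
test 2 (r=3, u=3, y=5) fires B1->F, B3->T, B3->F, B4->T, B4->T, B4->T, B4->T, B4->T, B4->T, B4->F, B5->F, B7->S, B6->T; hits B1=F, B3=T, B3=F, B4=T, B4=F, B5=F, B6=T, B7=S
test 3 (r=4, u=4, y=5) fires B1->T, B2->T, B3->T, B3->T, B3->F, B4->T, B4->T, B4->T, B4->T, B4->T, B4->T, B4->F, B5->T, B7->E, ...; hits B1=T, B2=T, B3=T, B3=F, B4=T, B4=F, B5=T, B6=T, B7=E
test 4 (r=4, u=3, y=4) fires B1->T, B2->T, B3->T, B3->T, B3->F, B4->T, B4->T, B4->T, B4->T, B4->T, B4->F, B5->F, B7->S, B6->T; hits B1=T, B2=T, B3=T, B3=F, B4=T, B4=F, B5=F, B6=T, B7=S
test 5 (r=3, u=5, y=1) fires B1->F, B3->T, B3->F, B4->T, B4->T, B4->T, B4->T, B4->T, B4->T, B4->F, B5->T, B7->S, B6->T; hits B1=F, B3=T, B3=F, B4=T, B4=F, B5=T, B6=T, B7=S
test 6 (r=3, u=4, y=3) fires B1->F, B3->T, B3->F, B4->T, B4->T, B4->T, B4->T, B4->T, B4->T, B4->F, B5->T, B7->E, B6->T; hits B1=F, B3=T, B3=F, B4=T, B4=F, B5=T, B6=T, B7=E
test 7 (r=5, u=3, y=2) fires B1->T, B2->T, B3->T, B3->T, B3->F, B4->T, B4->T, B4->T, B4->T, B4->T, B4->F, B5->F, B7->S, B6->T; hits B1=T, B2=T, B3=T, B3=F, B4=T, B4=F, B5=F, B6=T, B7=S
test 8 (r=3, u=4, y=4) fires B1->F, B3->T, B3->F, B4->T, B4->T, B4->T, B4->T, B4->T, B4->T, B4->F, B5->T, B7->E, B6->T; hits B1=F, B3=T, B3=F, B4=T, B4=F, B5=T, B6=T, B7=E
test 9 (r=5, u=4, y=7) fires B1->T, B2->T, B3->T, B3->T, B3->F, B4->T, B4->T, B4->T, B4->T, B4->T, B4->T, B4->F, B5->T, B7->E, ...; hits B1=T, B2=T, B3=T, B3=F, B4=T, B4=F, B5=T, B6=T, B7=E
test 10 (r=5, u=3, y=1) fires B1->T, B2->T, B3->T, B3->T, B3->F, B4->T, B4->T, B4->T, B4->T, B4->T, B4->F, B5->F, B7->S, B6->T; hits B1=T, B2=T, B3=T, B3=F, B4=T, B4=F, B5=F, B6=T, B7=S
the full pool covers 13 outcomes: B1=T, B1=F, B2=T, B2=F, B3=T, B3=F, B4=T, B4=F, B5=T, B5=F, B6=T, B7=S, B7=E
size 1 is not enough: best union over all size-1 subsets is 9/13
size 2 is not enough: best union over all size-2 subsets is 12/13
size 3: inputs {1, 2, 3} cover all 13 outcomes, and no lexicographically smaller subset of this size does

Answer: 1, 2, 3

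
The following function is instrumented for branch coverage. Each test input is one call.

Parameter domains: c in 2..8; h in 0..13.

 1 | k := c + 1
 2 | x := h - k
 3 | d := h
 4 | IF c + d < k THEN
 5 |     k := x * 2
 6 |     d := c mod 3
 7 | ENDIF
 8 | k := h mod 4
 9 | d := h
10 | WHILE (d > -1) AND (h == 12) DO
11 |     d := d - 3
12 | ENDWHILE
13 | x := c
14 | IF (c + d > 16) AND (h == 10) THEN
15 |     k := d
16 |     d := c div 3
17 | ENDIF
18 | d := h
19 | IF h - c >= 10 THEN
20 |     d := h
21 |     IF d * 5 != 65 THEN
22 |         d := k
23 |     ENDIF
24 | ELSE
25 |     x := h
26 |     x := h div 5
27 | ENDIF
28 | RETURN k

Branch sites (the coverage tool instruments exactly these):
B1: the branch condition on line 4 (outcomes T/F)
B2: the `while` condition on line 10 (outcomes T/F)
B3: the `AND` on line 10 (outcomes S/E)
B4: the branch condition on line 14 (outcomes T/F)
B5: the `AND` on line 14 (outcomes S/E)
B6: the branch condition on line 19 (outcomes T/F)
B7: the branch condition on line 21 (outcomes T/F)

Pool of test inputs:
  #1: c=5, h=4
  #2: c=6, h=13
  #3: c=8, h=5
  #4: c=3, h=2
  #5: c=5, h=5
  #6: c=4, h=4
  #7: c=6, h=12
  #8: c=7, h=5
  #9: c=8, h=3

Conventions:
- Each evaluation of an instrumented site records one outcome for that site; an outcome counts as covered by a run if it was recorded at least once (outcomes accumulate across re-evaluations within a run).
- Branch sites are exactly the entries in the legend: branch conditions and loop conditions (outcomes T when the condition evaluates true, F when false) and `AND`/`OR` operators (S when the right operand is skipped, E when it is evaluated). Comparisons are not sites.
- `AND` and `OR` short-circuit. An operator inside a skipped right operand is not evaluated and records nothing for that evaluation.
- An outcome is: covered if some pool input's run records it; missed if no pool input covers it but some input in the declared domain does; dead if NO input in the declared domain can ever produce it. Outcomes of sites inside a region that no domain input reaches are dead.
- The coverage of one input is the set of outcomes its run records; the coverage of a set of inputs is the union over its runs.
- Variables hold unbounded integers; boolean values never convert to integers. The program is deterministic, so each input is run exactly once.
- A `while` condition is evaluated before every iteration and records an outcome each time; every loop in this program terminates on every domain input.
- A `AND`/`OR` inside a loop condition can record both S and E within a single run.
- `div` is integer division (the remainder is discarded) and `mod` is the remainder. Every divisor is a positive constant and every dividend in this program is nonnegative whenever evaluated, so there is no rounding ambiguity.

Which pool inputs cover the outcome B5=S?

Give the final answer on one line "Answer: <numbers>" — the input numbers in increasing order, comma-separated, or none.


input #1 (c=5, h=4): hits B5=S
input #2 (c=6, h=13): never hits B5=S
input #3 (c=8, h=5): hits B5=S
input #4 (c=3, h=2): hits B5=S
input #5 (c=5, h=5): hits B5=S
input #6 (c=4, h=4): hits B5=S
input #7 (c=6, h=12): hits B5=S
input #8 (c=7, h=5): hits B5=S
input #9 (c=8, h=3): hits B5=S
Answer: 1, 3, 4, 5, 6, 7, 8, 9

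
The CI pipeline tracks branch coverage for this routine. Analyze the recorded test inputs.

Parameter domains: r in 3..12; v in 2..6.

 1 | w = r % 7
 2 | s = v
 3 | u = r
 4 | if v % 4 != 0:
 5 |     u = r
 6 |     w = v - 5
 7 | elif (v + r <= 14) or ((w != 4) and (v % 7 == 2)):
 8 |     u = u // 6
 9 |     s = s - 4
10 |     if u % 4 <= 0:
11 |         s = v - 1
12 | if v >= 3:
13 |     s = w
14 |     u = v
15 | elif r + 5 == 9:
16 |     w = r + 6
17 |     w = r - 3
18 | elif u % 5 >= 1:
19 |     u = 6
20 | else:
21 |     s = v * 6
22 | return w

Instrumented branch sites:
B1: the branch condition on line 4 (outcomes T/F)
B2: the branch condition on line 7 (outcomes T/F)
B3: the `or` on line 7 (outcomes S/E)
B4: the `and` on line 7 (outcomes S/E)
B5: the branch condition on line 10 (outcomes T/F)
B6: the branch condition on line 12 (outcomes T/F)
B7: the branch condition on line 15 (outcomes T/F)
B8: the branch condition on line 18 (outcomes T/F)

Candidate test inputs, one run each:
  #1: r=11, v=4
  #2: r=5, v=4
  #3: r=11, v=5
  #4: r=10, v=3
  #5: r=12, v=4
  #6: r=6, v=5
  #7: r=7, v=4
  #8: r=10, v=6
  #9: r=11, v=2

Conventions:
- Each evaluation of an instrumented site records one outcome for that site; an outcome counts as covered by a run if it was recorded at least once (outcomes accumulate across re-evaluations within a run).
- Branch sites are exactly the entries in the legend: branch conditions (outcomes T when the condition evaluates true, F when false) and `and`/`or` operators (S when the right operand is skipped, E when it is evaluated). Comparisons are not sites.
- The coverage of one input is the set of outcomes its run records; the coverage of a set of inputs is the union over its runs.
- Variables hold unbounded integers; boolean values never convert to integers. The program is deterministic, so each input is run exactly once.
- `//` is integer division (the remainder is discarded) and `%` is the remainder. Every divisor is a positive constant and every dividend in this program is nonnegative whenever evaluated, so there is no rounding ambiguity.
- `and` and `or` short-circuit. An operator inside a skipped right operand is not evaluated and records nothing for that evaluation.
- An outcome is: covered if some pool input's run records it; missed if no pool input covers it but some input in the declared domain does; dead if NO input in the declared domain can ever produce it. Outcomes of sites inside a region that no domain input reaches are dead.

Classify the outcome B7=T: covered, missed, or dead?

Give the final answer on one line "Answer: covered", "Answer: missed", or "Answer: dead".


no pool input records B7=T
but domain input (r=4, v=2) does record it -> reachable, so missed
Answer: missed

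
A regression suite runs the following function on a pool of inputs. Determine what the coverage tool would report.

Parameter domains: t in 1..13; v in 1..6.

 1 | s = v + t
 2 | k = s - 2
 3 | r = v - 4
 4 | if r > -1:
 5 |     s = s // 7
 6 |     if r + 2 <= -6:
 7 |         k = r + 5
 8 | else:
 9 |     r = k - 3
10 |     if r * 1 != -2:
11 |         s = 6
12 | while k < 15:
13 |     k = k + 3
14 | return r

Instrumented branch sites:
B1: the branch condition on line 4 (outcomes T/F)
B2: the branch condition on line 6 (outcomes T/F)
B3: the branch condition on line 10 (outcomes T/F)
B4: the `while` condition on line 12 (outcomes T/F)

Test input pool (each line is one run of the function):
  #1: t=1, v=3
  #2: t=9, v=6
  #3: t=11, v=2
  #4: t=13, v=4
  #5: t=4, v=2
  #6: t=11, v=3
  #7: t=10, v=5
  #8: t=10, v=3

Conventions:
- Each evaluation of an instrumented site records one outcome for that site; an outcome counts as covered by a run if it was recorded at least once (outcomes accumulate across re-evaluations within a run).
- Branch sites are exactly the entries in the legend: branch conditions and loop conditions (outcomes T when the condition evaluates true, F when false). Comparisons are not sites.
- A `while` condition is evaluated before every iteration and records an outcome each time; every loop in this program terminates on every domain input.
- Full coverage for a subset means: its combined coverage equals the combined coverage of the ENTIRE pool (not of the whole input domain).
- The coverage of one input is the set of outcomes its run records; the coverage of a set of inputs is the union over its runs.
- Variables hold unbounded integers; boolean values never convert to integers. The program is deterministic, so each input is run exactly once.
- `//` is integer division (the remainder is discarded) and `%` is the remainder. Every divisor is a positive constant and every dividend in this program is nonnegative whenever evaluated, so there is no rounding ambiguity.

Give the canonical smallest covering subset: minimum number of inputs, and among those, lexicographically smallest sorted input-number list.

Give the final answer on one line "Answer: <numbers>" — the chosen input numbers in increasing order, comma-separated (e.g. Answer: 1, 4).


run #1 (t=1, v=3) runs B1->F, B3->T, B4->T, B4->T, B4->T, B4->T, B4->T, B4->F; records B1=F, B3=T, B4=T, B4=F
run #2 (t=9, v=6) runs B1->T, B2->F, B4->T, B4->F; records B1=T, B2=F, B4=T, B4=F
run #3 (t=11, v=2) runs B1->F, B3->T, B4->T, B4->T, B4->F; records B1=F, B3=T, B4=T, B4=F
run #4 (t=13, v=4) runs B1->T, B2->F, B4->F; records B1=T, B2=F, B4=F
run #5 (t=4, v=2) runs B1->F, B3->T, B4->T, B4->T, B4->T, B4->T, B4->F; records B1=F, B3=T, B4=T, B4=F
run #6 (t=11, v=3) runs B1->F, B3->T, B4->T, B4->F; records B1=F, B3=T, B4=T, B4=F
run #7 (t=10, v=5) runs B1->T, B2->F, B4->T, B4->F; records B1=T, B2=F, B4=T, B4=F
run #8 (t=10, v=3) runs B1->F, B3->T, B4->T, B4->T, B4->F; records B1=F, B3=T, B4=T, B4=F
together the pool reaches 6 outcomes: B1=T, B1=F, B2=F, B3=T, B4=T, B4=F
checked all size-1 subsets: none covers 6 outcomes (max 4/6)
at size 2, {1, 2} reaches all 6 outcomes; every lexicographically earlier size-2 subset fails
Answer: 1, 2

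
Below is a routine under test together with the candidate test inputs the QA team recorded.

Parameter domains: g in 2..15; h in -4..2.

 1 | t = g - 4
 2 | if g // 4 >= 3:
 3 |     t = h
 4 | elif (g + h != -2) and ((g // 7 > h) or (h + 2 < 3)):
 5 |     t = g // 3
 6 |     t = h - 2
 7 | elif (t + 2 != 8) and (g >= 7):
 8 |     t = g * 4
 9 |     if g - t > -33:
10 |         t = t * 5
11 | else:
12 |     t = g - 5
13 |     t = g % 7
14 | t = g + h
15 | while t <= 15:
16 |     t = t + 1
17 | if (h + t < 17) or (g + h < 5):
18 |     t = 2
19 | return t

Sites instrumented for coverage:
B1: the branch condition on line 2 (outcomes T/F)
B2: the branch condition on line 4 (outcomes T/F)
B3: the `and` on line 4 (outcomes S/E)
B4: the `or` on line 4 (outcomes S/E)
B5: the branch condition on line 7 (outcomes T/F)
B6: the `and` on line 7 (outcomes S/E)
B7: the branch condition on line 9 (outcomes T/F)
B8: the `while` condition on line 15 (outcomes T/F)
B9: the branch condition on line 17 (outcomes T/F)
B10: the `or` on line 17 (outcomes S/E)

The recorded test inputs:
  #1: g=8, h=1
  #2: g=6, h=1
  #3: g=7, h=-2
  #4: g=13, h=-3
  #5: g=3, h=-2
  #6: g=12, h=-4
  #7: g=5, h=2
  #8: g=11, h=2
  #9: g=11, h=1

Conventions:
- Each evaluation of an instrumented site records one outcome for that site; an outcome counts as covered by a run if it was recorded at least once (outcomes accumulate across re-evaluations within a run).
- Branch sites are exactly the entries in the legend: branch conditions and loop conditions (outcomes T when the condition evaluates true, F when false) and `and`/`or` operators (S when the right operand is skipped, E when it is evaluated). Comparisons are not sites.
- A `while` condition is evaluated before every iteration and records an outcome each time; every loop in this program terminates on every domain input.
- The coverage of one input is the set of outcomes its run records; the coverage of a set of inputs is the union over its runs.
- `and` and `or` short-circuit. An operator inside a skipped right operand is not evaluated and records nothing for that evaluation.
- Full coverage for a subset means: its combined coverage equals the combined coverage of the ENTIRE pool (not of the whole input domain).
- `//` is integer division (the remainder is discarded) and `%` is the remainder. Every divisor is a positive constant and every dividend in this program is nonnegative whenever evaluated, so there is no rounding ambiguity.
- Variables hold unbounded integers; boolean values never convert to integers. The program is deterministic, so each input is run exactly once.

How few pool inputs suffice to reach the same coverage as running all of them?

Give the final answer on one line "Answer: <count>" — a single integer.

#1 (g=8, h=1) -> covered: B1=F, B2=F, B3=E, B4=E, B5=T, B6=E, B7=T, B8=T, B8=F, B9=F, B10=E
#2 (g=6, h=1) -> covered: B1=F, B2=F, B3=E, B4=E, B5=F, B6=E, B8=T, B8=F, B9=F, B10=E
#3 (g=7, h=-2) -> covered: B1=F, B2=T, B3=E, B4=S, B8=T, B8=F, B9=T, B10=S
#4 (g=13, h=-3) -> covered: B1=T, B8=T, B8=F, B9=T, B10=S
#5 (g=3, h=-2) -> covered: B1=F, B2=T, B3=E, B4=S, B8=T, B8=F, B9=T, B10=S
#6 (g=12, h=-4) -> covered: B1=T, B8=T, B8=F, B9=T, B10=S
#7 (g=5, h=2) -> covered: B1=F, B2=F, B3=E, B4=E, B5=F, B6=E, B8=T, B8=F, B9=F, B10=E
#8 (g=11, h=2) -> covered: B1=F, B2=F, B3=E, B4=E, B5=T, B6=E, B7=F, B8=T, B8=F, B9=F, B10=E
#9 (g=11, h=1) -> covered: B1=F, B2=F, B3=E, B4=E, B5=T, B6=E, B7=F, B8=T, B8=F, B9=F, B10=E
pool-wide coverage (18 outcomes): B1=T, B1=F, B2=T, B2=F, B3=E, B4=S, B4=E, B5=T, B5=F, B6=E, B7=T, B7=F, B8=T, B8=F, B9=T, B9=F, B10=S, B10=E
size 1 is not enough: best union over all size-1 subsets is 11/18
size 2 is not enough: best union over all size-2 subsets is 15/18
size 3 is not enough: best union over all size-3 subsets is 16/18
size 4 is not enough: best union over all size-4 subsets is 17/18
inputs {1, 2, 3, 4, 8} (size 5) cover everything; no size-5 subset with a lexicographically smaller index list covers all 18

Answer: 5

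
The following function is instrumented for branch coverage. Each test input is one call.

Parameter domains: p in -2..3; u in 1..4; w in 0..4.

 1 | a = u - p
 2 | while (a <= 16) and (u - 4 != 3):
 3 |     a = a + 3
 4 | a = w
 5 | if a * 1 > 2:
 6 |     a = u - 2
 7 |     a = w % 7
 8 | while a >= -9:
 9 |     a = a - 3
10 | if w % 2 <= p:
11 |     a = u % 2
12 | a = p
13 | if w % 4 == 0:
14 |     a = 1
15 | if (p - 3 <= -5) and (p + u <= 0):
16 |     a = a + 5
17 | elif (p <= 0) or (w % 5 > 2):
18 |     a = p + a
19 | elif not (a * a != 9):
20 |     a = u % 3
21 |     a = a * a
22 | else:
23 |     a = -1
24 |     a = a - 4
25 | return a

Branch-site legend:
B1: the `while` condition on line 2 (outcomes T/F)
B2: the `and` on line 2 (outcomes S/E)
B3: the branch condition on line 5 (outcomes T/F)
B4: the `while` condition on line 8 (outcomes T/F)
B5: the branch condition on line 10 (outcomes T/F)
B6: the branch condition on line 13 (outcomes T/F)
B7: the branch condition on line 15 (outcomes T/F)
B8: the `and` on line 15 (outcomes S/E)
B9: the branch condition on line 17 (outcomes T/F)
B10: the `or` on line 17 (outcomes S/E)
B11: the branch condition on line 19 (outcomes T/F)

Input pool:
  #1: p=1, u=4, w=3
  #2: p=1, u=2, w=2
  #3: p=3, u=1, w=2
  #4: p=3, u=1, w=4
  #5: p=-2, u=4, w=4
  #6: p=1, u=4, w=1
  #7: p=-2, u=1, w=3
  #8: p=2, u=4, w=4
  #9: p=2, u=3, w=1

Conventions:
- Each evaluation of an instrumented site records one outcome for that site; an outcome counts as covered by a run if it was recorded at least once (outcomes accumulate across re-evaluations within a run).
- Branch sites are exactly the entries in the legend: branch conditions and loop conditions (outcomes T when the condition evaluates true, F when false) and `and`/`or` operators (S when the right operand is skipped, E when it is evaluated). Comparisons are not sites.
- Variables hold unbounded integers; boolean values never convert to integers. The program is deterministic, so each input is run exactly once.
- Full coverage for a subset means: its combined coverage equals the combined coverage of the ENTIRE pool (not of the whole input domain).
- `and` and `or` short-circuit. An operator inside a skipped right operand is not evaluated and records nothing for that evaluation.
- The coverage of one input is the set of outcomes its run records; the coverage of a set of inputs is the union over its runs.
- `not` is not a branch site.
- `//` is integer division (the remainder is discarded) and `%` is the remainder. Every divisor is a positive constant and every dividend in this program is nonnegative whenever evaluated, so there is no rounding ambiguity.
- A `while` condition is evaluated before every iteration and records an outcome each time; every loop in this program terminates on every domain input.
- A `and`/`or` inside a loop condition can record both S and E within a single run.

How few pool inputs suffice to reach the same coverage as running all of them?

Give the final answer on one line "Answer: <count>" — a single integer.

input #1, p=1, u=4, w=3: outcomes B1=T, B1=F, B2=S, B2=E, B3=T, B4=T, B4=F, B5=T, B6=F, B7=F, B8=S, B9=T, B10=E
input #2, p=1, u=2, w=2: outcomes B1=T, B1=F, B2=S, B2=E, B3=F, B4=T, B4=F, B5=T, B6=F, B7=F, B8=S, B9=F, B10=E, B11=F
input #3, p=3, u=1, w=2: outcomes B1=T, B1=F, B2=S, B2=E, B3=F, B4=T, B4=F, B5=T, B6=F, B7=F, B8=S, B9=F, B10=E, B11=T
input #4, p=3, u=1, w=4: outcomes B1=T, B1=F, B2=S, B2=E, B3=T, B4=T, B4=F, B5=T, B6=T, B7=F, B8=S, B9=T, B10=E
input #5, p=-2, u=4, w=4: outcomes B1=T, B1=F, B2=S, B2=E, B3=T, B4=T, B4=F, B5=F, B6=T, B7=F, B8=E, B9=T, B10=S
input #6, p=1, u=4, w=1: outcomes B1=T, B1=F, B2=S, B2=E, B3=F, B4=T, B4=F, B5=T, B6=F, B7=F, B8=S, B9=F, B10=E, B11=F
input #7, p=-2, u=1, w=3: outcomes B1=T, B1=F, B2=S, B2=E, B3=T, B4=T, B4=F, B5=F, B6=F, B7=T, B8=E
input #8, p=2, u=4, w=4: outcomes B1=T, B1=F, B2=S, B2=E, B3=T, B4=T, B4=F, B5=T, B6=T, B7=F, B8=S, B9=T, B10=E
input #9, p=2, u=3, w=1: outcomes B1=T, B1=F, B2=S, B2=E, B3=F, B4=T, B4=F, B5=T, B6=F, B7=F, B8=S, B9=F, B10=E, B11=F
together the pool reaches 22 outcomes: B1=T, B1=F, B2=S, B2=E, B3=T, B3=F, B4=T, B4=F, B5=T, B5=F, B6=T, B6=F, B7=T, B7=F, B8=S, B8=E, B9=T, B9=F, B10=S, B10=E, B11=T, B11=F
no size-1 subset reaches all 22 outcomes (best union: 14/22)
no size-2 subset reaches all 22 outcomes (best union: 20/22)
no size-3 subset reaches all 22 outcomes (best union: 21/22)
at size 4, {2, 3, 5, 7} reaches all 22 outcomes; every lexicographically earlier size-4 subset fails

Answer: 4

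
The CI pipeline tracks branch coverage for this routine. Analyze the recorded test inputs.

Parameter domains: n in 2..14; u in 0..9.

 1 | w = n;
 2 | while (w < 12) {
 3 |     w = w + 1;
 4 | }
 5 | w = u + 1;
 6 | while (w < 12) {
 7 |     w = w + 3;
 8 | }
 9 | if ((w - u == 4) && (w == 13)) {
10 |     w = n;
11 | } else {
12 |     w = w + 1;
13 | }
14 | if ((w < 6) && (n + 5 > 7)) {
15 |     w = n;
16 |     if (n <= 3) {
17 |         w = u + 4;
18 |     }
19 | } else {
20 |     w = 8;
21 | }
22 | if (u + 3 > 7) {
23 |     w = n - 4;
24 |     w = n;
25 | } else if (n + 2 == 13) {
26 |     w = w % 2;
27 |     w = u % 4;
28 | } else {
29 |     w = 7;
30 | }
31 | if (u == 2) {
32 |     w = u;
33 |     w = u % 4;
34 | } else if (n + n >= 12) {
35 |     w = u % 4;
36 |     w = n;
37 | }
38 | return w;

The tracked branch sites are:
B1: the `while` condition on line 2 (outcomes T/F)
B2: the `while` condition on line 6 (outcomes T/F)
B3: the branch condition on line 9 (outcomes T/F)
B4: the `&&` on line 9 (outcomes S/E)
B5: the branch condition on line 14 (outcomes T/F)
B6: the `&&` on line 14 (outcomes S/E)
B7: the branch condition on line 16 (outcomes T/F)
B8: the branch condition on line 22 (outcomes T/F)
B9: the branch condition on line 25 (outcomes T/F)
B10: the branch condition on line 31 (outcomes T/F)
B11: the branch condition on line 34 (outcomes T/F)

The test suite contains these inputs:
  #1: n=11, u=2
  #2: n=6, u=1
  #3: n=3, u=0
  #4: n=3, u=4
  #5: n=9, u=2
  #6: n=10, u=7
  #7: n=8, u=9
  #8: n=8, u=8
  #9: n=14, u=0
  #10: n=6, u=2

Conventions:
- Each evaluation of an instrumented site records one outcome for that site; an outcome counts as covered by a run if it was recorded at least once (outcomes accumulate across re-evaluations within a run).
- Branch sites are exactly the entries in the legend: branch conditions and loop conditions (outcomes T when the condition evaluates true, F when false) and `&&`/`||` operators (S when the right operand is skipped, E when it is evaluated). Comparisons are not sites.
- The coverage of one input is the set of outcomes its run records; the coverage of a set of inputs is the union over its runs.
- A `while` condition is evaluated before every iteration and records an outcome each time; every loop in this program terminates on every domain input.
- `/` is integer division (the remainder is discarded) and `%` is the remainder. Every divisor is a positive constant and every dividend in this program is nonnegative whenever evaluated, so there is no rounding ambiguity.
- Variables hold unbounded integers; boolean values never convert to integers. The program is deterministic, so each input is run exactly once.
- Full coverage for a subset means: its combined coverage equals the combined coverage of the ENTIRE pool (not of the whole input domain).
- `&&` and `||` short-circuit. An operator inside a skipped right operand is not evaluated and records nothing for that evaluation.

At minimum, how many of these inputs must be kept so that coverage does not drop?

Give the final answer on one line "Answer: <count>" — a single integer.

input #1, n=11, u=2: events B1->T, B1->F, B2->T, B2->T, B2->T, B2->F, B4->S, B3->F, B6->S, B5->F, B8->F, B9->T, B10->T; outcomes B1=T, B1=F, B2=T, B2=F, B3=F, B4=S, B5=F, B6=S, B8=F, B9=T, B10=T
input #2, n=6, u=1: events B1->T, B1->T, B1->T, B1->T, B1->T, B1->T, B1->F, B2->T, B2->T, B2->T, B2->T, B2->F, B4->S, B3->F, ...; outcomes B1=T, B1=F, B2=T, B2=F, B3=F, B4=S, B5=F, B6=S, B8=F, B9=F, B10=F, B11=T
input #3, n=3, u=0: events B1->T, B1->T, B1->T, B1->T, B1->T, B1->T, B1->T, B1->T, B1->T, B1->F, B2->T, B2->T, B2->T, B2->T, ...; outcomes B1=T, B1=F, B2=T, B2=F, B3=F, B4=S, B5=F, B6=S, B8=F, B9=F, B10=F, B11=F
input #4, n=3, u=4: events B1->T, B1->T, B1->T, B1->T, B1->T, B1->T, B1->T, B1->T, B1->T, B1->F, B2->T, B2->T, B2->T, B2->F, ...; outcomes B1=T, B1=F, B2=T, B2=F, B3=F, B4=S, B5=F, B6=S, B8=F, B9=F, B10=F, B11=F
input #5, n=9, u=2: events B1->T, B1->T, B1->T, B1->F, B2->T, B2->T, B2->T, B2->F, B4->S, B3->F, B6->S, B5->F, B8->F, B9->F, ...; outcomes B1=T, B1=F, B2=T, B2=F, B3=F, B4=S, B5=F, B6=S, B8=F, B9=F, B10=T
input #6, n=10, u=7: events B1->T, B1->T, B1->F, B2->T, B2->T, B2->F, B4->S, B3->F, B6->S, B5->F, B8->T, B10->F, B11->T; outcomes B1=T, B1=F, B2=T, B2=F, B3=F, B4=S, B5=F, B6=S, B8=T, B10=F, B11=T
input #7, n=8, u=9: events B1->T, B1->T, B1->T, B1->T, B1->F, B2->T, B2->F, B4->E, B3->T, B6->S, B5->F, B8->T, B10->F, B11->T; outcomes B1=T, B1=F, B2=T, B2=F, B3=T, B4=E, B5=F, B6=S, B8=T, B10=F, B11=T
input #8, n=8, u=8: events B1->T, B1->T, B1->T, B1->T, B1->F, B2->T, B2->F, B4->E, B3->F, B6->S, B5->F, B8->T, B10->F, B11->T; outcomes B1=T, B1=F, B2=T, B2=F, B3=F, B4=E, B5=F, B6=S, B8=T, B10=F, B11=T
input #9, n=14, u=0: events B1->F, B2->T, B2->T, B2->T, B2->T, B2->F, B4->S, B3->F, B6->S, B5->F, B8->F, B9->F, B10->F, B11->T; outcomes B1=F, B2=T, B2=F, B3=F, B4=S, B5=F, B6=S, B8=F, B9=F, B10=F, B11=T
input #10, n=6, u=2: events B1->T, B1->T, B1->T, B1->T, B1->T, B1->T, B1->F, B2->T, B2->T, B2->T, B2->F, B4->S, B3->F, B6->S, ...; outcomes B1=T, B1=F, B2=T, B2=F, B3=F, B4=S, B5=F, B6=S, B8=F, B9=F, B10=T
union over all inputs: B1=T, B1=F, B2=T, B2=F, B3=T, B3=F, B4=S, B4=E, B5=F, B6=S, B8=T, B8=F, B9=T, B9=F, B10=T, B10=F, B11=T, B11=F (18 outcomes)
size 1 is not enough: best union over all size-1 subsets is 12/18
size 2 is not enough: best union over all size-2 subsets is 16/18
inputs {1, 3, 7} (size 3) cover everything; no size-3 subset with a lexicographically smaller index list covers all 18

Answer: 3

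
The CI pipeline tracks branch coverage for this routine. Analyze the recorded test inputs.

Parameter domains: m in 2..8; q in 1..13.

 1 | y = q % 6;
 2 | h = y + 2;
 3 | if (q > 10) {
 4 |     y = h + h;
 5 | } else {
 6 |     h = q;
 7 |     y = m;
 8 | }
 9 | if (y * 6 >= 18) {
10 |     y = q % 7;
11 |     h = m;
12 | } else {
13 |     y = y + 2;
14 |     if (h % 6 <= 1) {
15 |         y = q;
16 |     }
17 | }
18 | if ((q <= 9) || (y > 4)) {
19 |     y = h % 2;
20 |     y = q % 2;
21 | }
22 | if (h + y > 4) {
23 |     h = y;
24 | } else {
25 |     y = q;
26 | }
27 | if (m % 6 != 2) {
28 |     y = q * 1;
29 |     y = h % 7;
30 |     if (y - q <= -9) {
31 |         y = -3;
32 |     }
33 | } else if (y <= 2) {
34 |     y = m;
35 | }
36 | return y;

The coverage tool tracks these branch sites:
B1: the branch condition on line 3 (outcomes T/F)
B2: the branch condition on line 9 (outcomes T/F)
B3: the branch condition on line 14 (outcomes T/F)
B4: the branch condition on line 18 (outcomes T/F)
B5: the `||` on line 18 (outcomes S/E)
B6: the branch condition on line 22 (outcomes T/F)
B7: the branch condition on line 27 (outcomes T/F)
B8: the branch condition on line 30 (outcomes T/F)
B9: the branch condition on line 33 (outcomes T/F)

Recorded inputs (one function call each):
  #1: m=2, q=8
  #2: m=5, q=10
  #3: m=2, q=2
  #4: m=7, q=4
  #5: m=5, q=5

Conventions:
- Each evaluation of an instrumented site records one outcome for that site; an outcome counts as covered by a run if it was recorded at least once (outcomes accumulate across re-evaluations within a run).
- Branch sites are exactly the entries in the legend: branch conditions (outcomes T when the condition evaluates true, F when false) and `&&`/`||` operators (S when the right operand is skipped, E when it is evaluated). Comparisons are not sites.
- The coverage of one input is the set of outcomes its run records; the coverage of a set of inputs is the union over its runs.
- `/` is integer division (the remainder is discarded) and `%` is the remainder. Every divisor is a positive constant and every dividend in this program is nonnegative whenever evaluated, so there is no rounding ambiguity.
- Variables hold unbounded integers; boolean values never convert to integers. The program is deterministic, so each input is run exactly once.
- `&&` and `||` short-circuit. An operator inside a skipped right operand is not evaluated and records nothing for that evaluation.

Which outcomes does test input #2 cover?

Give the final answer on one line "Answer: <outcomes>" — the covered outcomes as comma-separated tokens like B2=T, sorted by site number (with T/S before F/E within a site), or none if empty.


Running input #2 (m=5, q=10), event by event:
  B1->F, B2->T, B5->E, B4->F, B6->T, B7->T, B8->F
collecting distinct outcomes: B1=F, B2=T, B4=F, B5=E, B6=T, B7=T, B8=F
Answer: B1=F, B2=T, B4=F, B5=E, B6=T, B7=T, B8=F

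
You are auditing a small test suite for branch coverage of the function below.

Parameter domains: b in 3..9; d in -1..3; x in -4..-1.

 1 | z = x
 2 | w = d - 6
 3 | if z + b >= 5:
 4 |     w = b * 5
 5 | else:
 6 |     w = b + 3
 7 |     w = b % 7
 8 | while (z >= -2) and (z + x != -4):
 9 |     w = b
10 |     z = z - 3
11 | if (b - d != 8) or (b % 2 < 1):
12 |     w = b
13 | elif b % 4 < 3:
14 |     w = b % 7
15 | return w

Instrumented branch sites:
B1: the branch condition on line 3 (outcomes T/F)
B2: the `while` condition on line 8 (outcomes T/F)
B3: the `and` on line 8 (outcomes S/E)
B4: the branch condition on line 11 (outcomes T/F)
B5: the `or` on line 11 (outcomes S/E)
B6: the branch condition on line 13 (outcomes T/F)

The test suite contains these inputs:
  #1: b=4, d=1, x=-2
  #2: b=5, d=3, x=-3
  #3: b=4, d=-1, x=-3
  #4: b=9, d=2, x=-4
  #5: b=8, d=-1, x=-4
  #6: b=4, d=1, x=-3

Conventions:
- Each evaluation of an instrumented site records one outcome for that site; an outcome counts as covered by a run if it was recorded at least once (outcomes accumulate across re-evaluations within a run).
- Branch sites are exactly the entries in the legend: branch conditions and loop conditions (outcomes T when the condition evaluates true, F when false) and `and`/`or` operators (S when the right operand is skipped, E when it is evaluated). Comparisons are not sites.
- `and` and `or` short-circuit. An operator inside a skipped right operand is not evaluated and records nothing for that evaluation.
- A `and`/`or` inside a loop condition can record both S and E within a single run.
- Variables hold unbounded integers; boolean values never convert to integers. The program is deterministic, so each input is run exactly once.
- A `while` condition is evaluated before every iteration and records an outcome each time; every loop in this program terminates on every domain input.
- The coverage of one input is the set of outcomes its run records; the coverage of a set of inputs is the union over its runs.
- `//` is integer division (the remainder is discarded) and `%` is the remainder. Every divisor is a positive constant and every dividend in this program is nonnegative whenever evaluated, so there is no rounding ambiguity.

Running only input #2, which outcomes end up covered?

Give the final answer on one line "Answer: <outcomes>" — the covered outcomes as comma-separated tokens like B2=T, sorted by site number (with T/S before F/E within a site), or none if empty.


Event log for input #2 (b=5, d=3, x=-3):
  B1->F, B3->S, B2->F, B5->S, B4->T
as a set, this run covers: B1=F, B2=F, B3=S, B4=T, B5=S
Answer: B1=F, B2=F, B3=S, B4=T, B5=S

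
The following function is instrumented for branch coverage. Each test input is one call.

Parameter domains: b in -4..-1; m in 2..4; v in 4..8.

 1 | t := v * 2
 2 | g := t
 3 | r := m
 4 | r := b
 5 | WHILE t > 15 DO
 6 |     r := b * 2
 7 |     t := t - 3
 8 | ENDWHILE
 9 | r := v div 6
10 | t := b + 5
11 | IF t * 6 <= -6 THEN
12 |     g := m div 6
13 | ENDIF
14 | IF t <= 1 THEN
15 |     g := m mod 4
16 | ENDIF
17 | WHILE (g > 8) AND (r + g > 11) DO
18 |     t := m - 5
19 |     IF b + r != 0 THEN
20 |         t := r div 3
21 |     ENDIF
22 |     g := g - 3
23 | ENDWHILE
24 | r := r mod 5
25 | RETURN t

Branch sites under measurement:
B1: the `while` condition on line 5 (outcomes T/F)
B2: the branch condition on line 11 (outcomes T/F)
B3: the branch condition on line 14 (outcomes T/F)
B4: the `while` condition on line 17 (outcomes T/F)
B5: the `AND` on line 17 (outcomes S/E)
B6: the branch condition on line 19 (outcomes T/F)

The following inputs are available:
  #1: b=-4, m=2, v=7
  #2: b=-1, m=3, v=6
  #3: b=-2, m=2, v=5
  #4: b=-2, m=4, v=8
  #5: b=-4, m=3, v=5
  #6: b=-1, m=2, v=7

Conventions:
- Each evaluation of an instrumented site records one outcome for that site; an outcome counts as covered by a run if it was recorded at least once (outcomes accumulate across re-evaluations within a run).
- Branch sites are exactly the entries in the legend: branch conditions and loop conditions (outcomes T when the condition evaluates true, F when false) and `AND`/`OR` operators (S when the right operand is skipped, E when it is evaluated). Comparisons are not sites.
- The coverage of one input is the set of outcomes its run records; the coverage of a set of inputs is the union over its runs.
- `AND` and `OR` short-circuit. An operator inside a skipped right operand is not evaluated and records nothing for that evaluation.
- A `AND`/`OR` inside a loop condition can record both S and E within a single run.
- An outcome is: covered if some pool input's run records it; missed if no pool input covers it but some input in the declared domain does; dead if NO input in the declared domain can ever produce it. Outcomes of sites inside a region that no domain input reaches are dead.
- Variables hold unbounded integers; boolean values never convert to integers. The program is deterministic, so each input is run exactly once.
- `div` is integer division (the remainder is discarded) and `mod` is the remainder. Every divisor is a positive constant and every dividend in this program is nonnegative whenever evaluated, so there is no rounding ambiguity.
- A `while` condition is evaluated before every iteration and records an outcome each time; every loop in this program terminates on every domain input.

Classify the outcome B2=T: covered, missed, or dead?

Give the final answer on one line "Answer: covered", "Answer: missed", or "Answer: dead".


no pool input records B2=T
checking all 60 inputs in the declared domain: B2=T is never recorded -> dead
Answer: dead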